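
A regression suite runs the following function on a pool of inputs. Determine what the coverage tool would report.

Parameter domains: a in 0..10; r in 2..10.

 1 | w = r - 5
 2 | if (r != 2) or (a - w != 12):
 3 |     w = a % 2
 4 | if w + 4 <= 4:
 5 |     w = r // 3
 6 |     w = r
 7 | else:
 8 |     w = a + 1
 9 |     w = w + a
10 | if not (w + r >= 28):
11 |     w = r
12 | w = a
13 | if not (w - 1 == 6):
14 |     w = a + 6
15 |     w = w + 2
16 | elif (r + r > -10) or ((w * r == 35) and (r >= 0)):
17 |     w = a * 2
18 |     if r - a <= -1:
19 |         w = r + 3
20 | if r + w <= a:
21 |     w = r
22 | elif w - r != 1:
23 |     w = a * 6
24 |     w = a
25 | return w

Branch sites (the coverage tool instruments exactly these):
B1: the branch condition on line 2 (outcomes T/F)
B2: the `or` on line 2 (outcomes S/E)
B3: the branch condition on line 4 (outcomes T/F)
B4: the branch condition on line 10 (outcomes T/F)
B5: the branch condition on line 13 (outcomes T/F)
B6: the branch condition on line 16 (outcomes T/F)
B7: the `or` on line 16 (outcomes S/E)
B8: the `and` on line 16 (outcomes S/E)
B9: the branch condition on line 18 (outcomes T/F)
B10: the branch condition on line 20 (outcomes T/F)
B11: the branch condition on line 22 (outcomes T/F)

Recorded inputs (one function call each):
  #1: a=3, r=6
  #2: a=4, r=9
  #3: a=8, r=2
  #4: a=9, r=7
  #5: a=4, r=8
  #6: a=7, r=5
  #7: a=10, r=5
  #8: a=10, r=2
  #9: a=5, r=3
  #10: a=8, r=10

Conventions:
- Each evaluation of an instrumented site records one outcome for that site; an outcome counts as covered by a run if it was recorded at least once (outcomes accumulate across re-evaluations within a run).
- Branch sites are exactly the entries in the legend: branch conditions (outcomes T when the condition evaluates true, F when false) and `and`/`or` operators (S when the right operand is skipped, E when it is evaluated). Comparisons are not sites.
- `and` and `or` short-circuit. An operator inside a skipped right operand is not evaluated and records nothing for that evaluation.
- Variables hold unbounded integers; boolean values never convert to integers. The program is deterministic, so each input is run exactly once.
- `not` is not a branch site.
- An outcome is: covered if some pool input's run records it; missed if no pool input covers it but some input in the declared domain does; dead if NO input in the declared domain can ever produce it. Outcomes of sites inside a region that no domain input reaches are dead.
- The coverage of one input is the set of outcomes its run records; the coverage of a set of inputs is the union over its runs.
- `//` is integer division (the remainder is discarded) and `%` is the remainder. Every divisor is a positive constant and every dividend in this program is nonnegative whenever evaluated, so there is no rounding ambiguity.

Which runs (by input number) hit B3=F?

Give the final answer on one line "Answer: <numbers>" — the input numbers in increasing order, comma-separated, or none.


input #1 (a=3, r=6): covers B3=F
input #2 (a=4, r=9): misses B3=F
input #3 (a=8, r=2): misses B3=F
input #4 (a=9, r=7): covers B3=F
input #5 (a=4, r=8): misses B3=F
input #6 (a=7, r=5): covers B3=F
input #7 (a=10, r=5): misses B3=F
input #8 (a=10, r=2): misses B3=F
input #9 (a=5, r=3): covers B3=F
input #10 (a=8, r=10): misses B3=F
Answer: 1, 4, 6, 9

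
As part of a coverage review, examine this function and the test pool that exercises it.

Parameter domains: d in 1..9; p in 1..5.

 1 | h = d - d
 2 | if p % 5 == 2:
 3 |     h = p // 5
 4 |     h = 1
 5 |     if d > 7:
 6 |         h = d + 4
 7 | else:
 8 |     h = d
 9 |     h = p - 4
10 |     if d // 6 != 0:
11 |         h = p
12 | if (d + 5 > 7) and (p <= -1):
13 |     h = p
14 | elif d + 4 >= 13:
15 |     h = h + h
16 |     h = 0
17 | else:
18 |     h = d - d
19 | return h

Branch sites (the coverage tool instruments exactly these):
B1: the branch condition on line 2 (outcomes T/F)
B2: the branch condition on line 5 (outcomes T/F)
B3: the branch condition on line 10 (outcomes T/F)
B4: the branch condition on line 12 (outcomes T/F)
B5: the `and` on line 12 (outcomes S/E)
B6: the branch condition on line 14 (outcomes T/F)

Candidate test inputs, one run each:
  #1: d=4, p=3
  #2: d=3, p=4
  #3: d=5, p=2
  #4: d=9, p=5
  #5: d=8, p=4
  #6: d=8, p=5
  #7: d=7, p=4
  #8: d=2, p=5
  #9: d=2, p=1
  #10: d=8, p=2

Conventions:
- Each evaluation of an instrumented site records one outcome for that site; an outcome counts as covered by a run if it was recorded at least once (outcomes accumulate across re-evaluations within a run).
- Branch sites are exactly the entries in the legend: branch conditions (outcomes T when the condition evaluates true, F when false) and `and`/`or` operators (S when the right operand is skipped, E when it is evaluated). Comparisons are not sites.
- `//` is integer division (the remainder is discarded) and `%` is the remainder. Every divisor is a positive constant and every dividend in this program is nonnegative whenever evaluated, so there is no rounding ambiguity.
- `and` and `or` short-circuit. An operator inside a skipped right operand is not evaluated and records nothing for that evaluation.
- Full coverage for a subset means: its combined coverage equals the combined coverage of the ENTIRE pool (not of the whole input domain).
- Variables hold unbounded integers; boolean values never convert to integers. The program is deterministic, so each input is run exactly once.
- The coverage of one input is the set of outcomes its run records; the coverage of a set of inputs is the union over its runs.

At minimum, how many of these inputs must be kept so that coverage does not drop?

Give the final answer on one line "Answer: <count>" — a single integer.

input #1, d=4, p=3: outcomes B1=F, B3=F, B4=F, B5=E, B6=F
input #2, d=3, p=4: outcomes B1=F, B3=F, B4=F, B5=E, B6=F
input #3, d=5, p=2: outcomes B1=T, B2=F, B4=F, B5=E, B6=F
input #4, d=9, p=5: outcomes B1=F, B3=T, B4=F, B5=E, B6=T
input #5, d=8, p=4: outcomes B1=F, B3=T, B4=F, B5=E, B6=F
input #6, d=8, p=5: outcomes B1=F, B3=T, B4=F, B5=E, B6=F
input #7, d=7, p=4: outcomes B1=F, B3=T, B4=F, B5=E, B6=F
input #8, d=2, p=5: outcomes B1=F, B3=F, B4=F, B5=S, B6=F
input #9, d=2, p=1: outcomes B1=F, B3=F, B4=F, B5=S, B6=F
input #10, d=8, p=2: outcomes B1=T, B2=T, B4=F, B5=E, B6=F
pool-wide coverage (11 outcomes): B1=T, B1=F, B2=T, B2=F, B3=T, B3=F, B4=F, B5=S, B5=E, B6=T, B6=F
no size-1 subset reaches all 11 outcomes (best union: 5/11)
no size-2 subset reaches all 11 outcomes (best union: 8/11)
no size-3 subset reaches all 11 outcomes (best union: 10/11)
at size 4, {3, 4, 8, 10} reaches all 11 outcomes; every lexicographically earlier size-4 subset fails

Answer: 4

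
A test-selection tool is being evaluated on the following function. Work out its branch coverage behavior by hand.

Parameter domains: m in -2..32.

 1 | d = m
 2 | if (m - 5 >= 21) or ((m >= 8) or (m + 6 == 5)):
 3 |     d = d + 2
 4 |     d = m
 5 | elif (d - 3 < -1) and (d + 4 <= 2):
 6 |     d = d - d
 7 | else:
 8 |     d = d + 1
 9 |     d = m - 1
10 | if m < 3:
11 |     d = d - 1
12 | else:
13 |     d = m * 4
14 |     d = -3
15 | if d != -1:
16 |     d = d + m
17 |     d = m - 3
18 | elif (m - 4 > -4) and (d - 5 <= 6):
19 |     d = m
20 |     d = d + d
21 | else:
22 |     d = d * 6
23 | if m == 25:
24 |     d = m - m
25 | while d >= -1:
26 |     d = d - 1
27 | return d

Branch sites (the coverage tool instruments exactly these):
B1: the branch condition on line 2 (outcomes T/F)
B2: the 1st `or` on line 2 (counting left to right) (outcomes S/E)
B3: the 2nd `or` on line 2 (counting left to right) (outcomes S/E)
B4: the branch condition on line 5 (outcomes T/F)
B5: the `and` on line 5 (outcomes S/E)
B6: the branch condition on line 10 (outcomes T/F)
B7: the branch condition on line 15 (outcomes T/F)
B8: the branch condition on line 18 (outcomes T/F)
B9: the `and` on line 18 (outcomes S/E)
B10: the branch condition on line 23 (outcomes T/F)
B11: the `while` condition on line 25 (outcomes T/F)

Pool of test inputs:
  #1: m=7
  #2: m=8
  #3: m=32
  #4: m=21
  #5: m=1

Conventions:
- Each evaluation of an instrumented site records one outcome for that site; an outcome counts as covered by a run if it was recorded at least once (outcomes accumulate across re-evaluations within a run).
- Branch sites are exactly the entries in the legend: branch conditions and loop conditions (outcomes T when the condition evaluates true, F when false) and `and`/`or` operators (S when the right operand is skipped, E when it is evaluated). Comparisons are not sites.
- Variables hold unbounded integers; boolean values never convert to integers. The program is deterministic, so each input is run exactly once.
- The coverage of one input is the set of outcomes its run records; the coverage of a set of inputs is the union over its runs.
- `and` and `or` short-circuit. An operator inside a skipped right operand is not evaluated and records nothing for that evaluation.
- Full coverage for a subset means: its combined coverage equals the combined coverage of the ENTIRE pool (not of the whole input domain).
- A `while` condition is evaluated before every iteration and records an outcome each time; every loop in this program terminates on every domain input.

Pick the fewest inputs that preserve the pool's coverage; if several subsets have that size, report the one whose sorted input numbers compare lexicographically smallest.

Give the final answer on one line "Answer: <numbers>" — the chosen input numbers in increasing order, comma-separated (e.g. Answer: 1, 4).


run #1 (m=7) runs B2->E, B3->E, B1->F, B5->S, B4->F, B6->F, B7->T, B10->F, B11->T, B11->T, B11->T, B11->T, B11->T, B11->T, ...; records B1=F, B2=E, B3=E, B4=F, B5=S, B6=F, B7=T, B10=F, B11=T, B11=F
run #2 (m=8) runs B2->E, B3->S, B1->T, B6->F, B7->T, B10->F, B11->T, B11->T, B11->T, B11->T, B11->T, B11->T, B11->T, B11->F; records B1=T, B2=E, B3=S, B6=F, B7=T, B10=F, B11=T, B11=F
run #3 (m=32) runs B2->S, B1->T, B6->F, B7->T, B10->F, B11->T, B11->T, B11->T, B11->T, B11->T, B11->T, B11->T, B11->T, B11->T, ...; records B1=T, B2=S, B6=F, B7=T, B10=F, B11=T, B11=F
run #4 (m=21) runs B2->E, B3->S, B1->T, B6->F, B7->T, B10->F, B11->T, B11->T, B11->T, B11->T, B11->T, B11->T, B11->T, B11->T, ...; records B1=T, B2=E, B3=S, B6=F, B7=T, B10=F, B11=T, B11=F
run #5 (m=1) runs B2->E, B3->E, B1->F, B5->E, B4->F, B6->T, B7->F, B9->E, B8->T, B10->F, B11->T, B11->T, B11->T, B11->T, ...; records B1=F, B2=E, B3=E, B4=F, B5=E, B6=T, B7=F, B8=T, B9=E, B10=F, B11=T, B11=F
union over all inputs: B1=T, B1=F, B2=S, B2=E, B3=S, B3=E, B4=F, B5=S, B5=E, B6=T, B6=F, B7=T, B7=F, B8=T, B9=E, B10=F, B11=T, B11=F (18 outcomes)
every size-1 subset falls short of the 18 outcomes (best: 12/18)
every size-2 subset falls short of the 18 outcomes (best: 16/18)
every size-3 subset falls short of the 18 outcomes (best: 17/18)
at size 4, {1, 2, 3, 5} reaches all 18 outcomes; every lexicographically earlier size-4 subset fails
Answer: 1, 2, 3, 5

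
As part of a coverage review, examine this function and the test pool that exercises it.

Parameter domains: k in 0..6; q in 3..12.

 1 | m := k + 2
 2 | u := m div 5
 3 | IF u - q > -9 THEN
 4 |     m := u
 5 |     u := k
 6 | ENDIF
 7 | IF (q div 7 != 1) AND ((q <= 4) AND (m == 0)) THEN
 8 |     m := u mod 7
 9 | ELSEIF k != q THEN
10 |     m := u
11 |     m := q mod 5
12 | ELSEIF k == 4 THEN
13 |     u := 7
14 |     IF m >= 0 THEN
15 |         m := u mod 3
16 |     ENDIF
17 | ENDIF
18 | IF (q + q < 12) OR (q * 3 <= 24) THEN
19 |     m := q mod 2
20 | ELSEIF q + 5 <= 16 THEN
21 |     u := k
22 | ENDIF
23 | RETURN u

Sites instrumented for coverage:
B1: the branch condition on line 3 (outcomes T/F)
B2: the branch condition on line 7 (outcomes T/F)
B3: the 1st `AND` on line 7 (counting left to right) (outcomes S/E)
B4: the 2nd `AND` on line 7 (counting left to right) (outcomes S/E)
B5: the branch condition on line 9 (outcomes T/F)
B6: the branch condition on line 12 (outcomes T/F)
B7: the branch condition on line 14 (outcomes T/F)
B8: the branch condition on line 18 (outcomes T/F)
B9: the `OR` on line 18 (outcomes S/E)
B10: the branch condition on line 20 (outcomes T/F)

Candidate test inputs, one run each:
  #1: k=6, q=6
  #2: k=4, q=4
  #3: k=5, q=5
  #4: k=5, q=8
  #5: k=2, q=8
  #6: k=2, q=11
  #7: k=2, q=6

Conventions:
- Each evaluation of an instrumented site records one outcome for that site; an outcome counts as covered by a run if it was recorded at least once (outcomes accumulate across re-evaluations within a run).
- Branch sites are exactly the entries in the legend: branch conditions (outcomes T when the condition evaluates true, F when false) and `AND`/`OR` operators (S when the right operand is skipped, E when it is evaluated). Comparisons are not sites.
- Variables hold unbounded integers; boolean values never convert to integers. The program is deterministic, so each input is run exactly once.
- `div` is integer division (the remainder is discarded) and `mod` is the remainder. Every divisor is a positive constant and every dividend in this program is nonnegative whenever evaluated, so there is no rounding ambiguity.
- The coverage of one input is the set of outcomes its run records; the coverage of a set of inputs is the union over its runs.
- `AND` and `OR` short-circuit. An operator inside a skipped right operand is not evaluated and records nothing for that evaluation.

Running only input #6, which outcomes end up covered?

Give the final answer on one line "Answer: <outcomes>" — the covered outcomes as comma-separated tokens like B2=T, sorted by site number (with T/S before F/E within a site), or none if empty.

Tracing the run of input #6 (k=2, q=11):
  B1->F, B3->S, B2->F, B5->T, B9->E, B8->F, B10->T
as a set, this run covers: B1=F, B2=F, B3=S, B5=T, B8=F, B9=E, B10=T

Answer: B1=F, B2=F, B3=S, B5=T, B8=F, B9=E, B10=T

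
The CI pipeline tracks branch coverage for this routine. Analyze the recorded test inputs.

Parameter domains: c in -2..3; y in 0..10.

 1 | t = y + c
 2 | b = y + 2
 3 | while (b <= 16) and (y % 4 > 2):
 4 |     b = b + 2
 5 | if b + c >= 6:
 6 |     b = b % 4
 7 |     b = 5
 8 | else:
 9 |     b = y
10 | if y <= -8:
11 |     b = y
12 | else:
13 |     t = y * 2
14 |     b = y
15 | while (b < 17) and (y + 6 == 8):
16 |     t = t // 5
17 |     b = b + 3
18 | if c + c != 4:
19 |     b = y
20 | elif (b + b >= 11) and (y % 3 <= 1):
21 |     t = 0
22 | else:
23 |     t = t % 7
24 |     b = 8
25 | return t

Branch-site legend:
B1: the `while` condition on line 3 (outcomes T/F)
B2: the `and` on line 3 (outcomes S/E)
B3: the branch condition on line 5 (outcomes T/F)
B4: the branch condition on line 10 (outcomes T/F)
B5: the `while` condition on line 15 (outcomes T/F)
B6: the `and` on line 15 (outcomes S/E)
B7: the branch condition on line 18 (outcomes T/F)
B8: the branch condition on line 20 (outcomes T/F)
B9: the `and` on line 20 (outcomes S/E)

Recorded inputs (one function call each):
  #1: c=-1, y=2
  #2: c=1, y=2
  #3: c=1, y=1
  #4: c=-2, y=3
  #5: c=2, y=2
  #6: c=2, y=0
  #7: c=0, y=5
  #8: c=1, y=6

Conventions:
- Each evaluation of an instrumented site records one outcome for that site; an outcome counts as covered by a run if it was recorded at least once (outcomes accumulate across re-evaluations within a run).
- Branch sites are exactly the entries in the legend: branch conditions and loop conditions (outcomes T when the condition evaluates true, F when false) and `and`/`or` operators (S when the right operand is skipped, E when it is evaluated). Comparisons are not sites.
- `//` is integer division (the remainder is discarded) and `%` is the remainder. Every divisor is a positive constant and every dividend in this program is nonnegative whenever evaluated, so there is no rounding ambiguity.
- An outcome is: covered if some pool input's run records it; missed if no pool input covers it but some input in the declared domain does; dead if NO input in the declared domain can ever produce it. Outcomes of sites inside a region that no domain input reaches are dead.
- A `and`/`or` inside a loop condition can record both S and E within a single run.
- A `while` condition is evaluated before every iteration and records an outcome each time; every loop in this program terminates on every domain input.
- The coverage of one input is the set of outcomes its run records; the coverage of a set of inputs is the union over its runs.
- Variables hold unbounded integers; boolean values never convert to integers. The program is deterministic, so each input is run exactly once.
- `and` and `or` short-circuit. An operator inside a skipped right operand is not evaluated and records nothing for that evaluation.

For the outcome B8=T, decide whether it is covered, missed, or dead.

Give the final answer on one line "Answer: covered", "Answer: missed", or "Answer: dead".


no pool input records B8=T
but domain input (c=2, y=6) does record it -> reachable, so missed
Answer: missed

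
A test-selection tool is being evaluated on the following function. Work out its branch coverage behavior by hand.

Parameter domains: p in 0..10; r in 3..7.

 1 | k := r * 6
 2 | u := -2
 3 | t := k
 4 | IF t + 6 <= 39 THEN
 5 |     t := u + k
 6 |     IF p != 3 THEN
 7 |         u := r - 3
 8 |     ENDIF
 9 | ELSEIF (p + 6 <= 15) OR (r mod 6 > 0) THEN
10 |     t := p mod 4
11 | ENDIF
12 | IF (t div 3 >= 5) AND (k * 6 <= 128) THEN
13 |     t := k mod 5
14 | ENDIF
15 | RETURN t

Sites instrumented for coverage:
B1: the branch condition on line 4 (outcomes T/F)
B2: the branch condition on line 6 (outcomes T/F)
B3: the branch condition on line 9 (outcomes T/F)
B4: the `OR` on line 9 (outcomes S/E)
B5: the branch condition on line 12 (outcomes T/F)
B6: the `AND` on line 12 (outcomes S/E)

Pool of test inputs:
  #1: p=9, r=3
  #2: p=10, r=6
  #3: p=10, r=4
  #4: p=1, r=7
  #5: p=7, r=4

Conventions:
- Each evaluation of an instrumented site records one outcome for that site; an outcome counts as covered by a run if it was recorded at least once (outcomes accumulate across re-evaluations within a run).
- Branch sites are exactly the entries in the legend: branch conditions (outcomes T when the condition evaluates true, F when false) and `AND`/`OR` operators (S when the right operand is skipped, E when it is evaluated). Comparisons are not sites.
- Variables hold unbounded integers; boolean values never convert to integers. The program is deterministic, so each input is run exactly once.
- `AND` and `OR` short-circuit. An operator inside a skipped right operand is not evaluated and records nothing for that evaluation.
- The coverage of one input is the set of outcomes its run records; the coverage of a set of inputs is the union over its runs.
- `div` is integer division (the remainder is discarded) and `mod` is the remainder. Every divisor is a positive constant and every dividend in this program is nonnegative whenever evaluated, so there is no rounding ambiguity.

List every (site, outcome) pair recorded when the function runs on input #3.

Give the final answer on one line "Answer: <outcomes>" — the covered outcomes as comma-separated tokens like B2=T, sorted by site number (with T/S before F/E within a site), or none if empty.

Simulating input #3 (p=10, r=4) step by step:
  B1->T, B2->T, B6->E, B5->F
collecting distinct outcomes: B1=T, B2=T, B5=F, B6=E

Answer: B1=T, B2=T, B5=F, B6=E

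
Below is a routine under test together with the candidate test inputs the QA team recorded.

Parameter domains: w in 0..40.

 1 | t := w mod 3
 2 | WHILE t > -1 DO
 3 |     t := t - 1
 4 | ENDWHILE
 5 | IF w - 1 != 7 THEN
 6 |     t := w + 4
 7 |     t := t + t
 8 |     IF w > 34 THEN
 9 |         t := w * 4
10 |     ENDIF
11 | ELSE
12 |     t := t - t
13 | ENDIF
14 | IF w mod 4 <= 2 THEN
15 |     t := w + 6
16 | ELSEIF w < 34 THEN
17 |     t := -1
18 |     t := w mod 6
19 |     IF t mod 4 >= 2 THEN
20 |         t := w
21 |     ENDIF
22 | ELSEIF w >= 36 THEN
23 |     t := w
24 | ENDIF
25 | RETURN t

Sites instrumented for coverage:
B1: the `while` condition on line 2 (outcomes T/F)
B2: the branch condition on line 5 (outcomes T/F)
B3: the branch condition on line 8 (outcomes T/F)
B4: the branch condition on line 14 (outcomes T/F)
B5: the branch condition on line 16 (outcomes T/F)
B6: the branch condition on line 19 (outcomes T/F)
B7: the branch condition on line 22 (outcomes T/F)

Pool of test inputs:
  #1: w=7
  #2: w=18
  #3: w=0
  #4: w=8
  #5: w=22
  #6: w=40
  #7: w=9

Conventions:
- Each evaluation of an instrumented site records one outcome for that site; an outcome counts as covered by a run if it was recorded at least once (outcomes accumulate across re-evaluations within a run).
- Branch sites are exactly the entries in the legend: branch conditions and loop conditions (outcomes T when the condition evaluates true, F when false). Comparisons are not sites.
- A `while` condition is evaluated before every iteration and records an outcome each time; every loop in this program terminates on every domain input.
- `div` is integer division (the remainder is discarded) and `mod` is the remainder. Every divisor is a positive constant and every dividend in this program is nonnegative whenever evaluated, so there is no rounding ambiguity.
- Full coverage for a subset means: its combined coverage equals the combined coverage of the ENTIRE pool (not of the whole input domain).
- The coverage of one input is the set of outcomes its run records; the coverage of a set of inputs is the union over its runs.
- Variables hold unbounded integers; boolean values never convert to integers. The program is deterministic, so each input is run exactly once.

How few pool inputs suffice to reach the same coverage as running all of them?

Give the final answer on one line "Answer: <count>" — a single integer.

#1 (w=7) -> covered: B1=T, B1=F, B2=T, B3=F, B4=F, B5=T, B6=F
#2 (w=18) -> covered: B1=T, B1=F, B2=T, B3=F, B4=T
#3 (w=0) -> covered: B1=T, B1=F, B2=T, B3=F, B4=T
#4 (w=8) -> covered: B1=T, B1=F, B2=F, B4=T
#5 (w=22) -> covered: B1=T, B1=F, B2=T, B3=F, B4=T
#6 (w=40) -> covered: B1=T, B1=F, B2=T, B3=T, B4=T
#7 (w=9) -> covered: B1=T, B1=F, B2=T, B3=F, B4=T
pool-wide coverage (10 outcomes): B1=T, B1=F, B2=T, B2=F, B3=T, B3=F, B4=T, B4=F, B5=T, B6=F
checked all size-1 subsets: none covers 10 outcomes (max 7/10)
checked all size-2 subsets: none covers 10 outcomes (max 9/10)
the canonical winner is {1, 4, 6}: size 3, full 10-outcome coverage, earliest index list among size-3 covers

Answer: 3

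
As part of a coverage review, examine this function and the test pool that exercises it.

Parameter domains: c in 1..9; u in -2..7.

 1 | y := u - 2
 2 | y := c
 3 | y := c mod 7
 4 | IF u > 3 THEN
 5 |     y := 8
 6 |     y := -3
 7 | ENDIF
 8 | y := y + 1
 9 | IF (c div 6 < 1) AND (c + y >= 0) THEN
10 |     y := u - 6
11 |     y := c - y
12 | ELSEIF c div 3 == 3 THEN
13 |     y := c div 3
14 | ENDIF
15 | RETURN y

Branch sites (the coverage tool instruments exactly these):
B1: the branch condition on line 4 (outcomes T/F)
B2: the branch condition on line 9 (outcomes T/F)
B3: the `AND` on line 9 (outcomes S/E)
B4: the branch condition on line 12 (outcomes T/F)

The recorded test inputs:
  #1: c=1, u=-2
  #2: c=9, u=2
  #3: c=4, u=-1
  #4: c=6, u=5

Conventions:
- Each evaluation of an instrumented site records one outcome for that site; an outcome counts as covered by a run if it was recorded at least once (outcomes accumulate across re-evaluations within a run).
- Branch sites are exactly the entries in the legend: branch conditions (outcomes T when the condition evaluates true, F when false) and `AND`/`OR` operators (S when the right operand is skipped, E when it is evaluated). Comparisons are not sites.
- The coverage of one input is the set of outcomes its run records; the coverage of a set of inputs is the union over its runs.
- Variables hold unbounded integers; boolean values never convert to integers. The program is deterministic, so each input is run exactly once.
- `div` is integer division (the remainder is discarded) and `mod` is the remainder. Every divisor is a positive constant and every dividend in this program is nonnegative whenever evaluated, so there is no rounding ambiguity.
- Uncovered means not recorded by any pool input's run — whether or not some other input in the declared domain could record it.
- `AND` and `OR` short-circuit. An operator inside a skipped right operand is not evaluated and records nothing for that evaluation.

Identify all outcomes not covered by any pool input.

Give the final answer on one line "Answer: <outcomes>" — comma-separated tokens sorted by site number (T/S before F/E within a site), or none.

test 1 (c=1, u=-2) hits B1=F, B2=T, B3=E
test 2 (c=9, u=2) hits B1=F, B2=F, B3=S, B4=T
test 3 (c=4, u=-1) hits B1=F, B2=T, B3=E
test 4 (c=6, u=5) hits B1=T, B2=F, B3=S, B4=F
union over the pool: B1=T, B1=F, B2=T, B2=F, B3=S, B3=E, B4=T, B4=F
uncovered (0 of 8): none

Answer: none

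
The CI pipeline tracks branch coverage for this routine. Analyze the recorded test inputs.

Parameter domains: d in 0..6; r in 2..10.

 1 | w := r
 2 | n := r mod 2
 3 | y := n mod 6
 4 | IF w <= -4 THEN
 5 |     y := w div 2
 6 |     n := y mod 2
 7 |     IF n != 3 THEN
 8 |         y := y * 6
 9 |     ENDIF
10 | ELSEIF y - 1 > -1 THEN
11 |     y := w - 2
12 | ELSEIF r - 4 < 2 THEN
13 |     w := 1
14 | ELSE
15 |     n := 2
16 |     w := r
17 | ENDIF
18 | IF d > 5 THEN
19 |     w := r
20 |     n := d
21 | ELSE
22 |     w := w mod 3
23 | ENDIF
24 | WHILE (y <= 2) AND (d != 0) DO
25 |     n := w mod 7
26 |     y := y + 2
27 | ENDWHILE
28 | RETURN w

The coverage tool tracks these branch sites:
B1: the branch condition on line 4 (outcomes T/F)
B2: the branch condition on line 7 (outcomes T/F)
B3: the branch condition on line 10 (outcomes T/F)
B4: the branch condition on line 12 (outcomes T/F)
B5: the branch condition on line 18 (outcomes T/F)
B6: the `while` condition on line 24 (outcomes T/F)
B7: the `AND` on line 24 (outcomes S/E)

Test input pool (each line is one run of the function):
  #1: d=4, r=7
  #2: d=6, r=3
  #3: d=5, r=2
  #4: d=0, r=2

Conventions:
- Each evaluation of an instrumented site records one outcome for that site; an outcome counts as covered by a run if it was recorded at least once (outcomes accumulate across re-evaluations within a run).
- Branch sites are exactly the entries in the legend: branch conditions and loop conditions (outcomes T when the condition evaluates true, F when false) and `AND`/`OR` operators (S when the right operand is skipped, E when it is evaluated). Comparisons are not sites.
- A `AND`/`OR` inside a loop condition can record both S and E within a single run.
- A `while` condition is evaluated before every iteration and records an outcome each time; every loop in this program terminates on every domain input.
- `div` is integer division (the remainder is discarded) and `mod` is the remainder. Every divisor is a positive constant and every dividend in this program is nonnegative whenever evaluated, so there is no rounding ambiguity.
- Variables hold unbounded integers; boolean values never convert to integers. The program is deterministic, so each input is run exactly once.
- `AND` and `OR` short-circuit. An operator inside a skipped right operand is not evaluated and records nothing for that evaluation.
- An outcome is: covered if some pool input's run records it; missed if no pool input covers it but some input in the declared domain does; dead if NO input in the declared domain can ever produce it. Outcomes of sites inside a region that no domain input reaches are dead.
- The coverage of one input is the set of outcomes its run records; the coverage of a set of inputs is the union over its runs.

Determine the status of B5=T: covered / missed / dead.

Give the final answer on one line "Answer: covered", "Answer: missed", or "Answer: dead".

B5=T is recorded by pool input(s) 2 -> covered

Answer: covered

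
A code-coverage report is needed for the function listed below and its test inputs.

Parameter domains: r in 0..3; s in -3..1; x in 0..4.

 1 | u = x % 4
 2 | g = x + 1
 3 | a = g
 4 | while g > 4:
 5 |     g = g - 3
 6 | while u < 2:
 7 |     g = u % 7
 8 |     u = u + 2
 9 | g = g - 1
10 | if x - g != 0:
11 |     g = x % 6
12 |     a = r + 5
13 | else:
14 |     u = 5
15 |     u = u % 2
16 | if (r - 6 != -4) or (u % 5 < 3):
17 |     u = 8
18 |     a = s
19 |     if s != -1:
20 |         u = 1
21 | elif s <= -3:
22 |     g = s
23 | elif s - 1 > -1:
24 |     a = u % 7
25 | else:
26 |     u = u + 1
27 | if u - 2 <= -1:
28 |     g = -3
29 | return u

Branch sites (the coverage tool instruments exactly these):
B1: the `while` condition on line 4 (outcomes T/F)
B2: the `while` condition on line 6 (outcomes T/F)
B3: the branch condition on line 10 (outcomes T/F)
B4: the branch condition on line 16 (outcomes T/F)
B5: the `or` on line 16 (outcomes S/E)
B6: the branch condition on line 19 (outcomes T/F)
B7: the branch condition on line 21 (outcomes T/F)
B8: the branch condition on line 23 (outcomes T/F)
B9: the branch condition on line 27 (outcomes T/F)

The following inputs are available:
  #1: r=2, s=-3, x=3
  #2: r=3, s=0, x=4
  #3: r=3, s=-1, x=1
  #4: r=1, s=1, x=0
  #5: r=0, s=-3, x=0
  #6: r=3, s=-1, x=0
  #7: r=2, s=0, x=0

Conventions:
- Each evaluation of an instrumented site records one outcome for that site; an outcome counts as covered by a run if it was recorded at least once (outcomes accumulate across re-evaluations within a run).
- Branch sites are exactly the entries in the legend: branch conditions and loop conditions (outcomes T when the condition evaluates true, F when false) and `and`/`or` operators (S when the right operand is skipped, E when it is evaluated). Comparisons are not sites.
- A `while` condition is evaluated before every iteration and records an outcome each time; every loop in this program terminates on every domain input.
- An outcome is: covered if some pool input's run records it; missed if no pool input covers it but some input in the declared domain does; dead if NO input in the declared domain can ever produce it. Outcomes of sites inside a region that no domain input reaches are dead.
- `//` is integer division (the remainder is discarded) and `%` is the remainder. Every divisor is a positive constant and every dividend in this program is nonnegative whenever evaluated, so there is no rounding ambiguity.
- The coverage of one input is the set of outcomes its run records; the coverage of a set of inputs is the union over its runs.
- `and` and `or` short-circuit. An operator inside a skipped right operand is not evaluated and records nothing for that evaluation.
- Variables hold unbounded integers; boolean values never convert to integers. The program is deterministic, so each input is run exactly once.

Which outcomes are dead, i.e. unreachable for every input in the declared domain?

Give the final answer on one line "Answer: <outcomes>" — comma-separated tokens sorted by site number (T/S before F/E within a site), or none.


running all 100 domain inputs and tallying outcomes:
  reachable outcomes have witnesses, e.g. B1=T (e.g. r=0, s=-3, x=4), B1=F (e.g. r=0, s=-3, x=0), B2=T (e.g. r=0, s=-3, x=0), B2=F (e.g. r=0, s=-3, x=0)
Answer: none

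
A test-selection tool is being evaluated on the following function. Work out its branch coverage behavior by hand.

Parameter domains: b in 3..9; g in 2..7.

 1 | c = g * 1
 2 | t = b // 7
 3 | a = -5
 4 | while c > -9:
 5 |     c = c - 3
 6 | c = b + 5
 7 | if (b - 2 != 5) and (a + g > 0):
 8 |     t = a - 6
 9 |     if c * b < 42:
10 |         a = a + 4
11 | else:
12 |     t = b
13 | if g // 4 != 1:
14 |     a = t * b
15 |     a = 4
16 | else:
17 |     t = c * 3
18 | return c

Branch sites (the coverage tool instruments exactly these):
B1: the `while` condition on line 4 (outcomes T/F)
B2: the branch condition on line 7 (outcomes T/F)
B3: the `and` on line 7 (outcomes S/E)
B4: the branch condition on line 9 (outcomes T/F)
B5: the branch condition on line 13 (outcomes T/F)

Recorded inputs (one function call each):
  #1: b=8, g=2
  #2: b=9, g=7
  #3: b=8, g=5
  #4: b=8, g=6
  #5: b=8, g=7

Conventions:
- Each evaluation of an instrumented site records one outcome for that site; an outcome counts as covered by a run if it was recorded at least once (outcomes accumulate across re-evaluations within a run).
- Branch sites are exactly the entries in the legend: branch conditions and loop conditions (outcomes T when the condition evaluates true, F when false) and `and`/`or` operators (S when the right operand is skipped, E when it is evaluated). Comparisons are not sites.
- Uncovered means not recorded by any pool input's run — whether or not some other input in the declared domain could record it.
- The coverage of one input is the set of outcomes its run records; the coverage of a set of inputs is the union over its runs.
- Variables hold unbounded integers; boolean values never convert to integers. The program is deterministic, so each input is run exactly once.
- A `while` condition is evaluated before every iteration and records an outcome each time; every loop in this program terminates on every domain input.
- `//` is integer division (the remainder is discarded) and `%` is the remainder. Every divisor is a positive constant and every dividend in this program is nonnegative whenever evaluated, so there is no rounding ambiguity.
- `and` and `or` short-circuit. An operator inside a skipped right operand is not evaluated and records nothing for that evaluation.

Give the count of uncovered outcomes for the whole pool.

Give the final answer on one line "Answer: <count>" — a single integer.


input #1 (b=8, g=2): events B1->T, B1->T, B1->T, B1->T, B1->F, B3->E, B2->F, B5->T; covers B1=T, B1=F, B2=F, B3=E, B5=T
input #2 (b=9, g=7): events B1->T, B1->T, B1->T, B1->T, B1->T, B1->T, B1->F, B3->E, B2->T, B4->F, B5->F; covers B1=T, B1=F, B2=T, B3=E, B4=F, B5=F
input #3 (b=8, g=5): events B1->T, B1->T, B1->T, B1->T, B1->T, B1->F, B3->E, B2->F, B5->F; covers B1=T, B1=F, B2=F, B3=E, B5=F
input #4 (b=8, g=6): events B1->T, B1->T, B1->T, B1->T, B1->T, B1->F, B3->E, B2->T, B4->F, B5->F; covers B1=T, B1=F, B2=T, B3=E, B4=F, B5=F
input #5 (b=8, g=7): events B1->T, B1->T, B1->T, B1->T, B1->T, B1->T, B1->F, B3->E, B2->T, B4->F, B5->F; covers B1=T, B1=F, B2=T, B3=E, B4=F, B5=F
union over the pool: B1=T, B1=F, B2=T, B2=F, B3=E, B4=F, B5=T, B5=F
uncovered (2 of 10): B3=S, B4=T
Answer: 2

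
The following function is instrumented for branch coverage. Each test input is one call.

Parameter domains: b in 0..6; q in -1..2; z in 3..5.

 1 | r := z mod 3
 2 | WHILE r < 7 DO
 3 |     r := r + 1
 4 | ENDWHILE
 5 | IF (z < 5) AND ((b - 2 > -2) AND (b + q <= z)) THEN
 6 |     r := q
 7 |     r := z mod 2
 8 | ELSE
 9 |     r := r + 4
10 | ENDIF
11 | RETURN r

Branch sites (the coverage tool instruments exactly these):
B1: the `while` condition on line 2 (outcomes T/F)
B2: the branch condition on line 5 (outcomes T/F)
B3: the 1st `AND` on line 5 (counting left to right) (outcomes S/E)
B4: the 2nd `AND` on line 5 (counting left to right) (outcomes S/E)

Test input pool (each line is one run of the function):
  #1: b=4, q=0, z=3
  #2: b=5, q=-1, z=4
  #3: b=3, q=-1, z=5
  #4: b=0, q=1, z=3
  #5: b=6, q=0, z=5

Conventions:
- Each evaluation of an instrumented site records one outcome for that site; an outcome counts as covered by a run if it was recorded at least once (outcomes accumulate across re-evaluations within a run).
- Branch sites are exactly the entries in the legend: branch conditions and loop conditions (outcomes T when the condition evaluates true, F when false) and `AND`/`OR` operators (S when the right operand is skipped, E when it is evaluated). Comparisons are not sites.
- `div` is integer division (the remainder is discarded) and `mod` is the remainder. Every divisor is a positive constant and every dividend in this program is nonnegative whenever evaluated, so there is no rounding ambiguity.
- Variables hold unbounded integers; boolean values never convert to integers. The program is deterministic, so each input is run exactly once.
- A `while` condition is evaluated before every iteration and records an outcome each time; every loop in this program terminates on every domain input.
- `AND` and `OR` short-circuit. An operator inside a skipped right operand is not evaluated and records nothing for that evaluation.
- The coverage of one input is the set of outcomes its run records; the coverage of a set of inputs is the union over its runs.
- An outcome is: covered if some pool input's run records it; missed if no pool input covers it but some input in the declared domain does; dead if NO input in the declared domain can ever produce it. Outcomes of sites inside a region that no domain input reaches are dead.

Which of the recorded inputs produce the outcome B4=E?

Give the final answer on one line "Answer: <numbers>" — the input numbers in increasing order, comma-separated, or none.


input #1 (b=4, q=0, z=3): covers B4=E
input #2 (b=5, q=-1, z=4): covers B4=E
input #3 (b=3, q=-1, z=5): misses B4=E
input #4 (b=0, q=1, z=3): misses B4=E
input #5 (b=6, q=0, z=5): misses B4=E
Answer: 1, 2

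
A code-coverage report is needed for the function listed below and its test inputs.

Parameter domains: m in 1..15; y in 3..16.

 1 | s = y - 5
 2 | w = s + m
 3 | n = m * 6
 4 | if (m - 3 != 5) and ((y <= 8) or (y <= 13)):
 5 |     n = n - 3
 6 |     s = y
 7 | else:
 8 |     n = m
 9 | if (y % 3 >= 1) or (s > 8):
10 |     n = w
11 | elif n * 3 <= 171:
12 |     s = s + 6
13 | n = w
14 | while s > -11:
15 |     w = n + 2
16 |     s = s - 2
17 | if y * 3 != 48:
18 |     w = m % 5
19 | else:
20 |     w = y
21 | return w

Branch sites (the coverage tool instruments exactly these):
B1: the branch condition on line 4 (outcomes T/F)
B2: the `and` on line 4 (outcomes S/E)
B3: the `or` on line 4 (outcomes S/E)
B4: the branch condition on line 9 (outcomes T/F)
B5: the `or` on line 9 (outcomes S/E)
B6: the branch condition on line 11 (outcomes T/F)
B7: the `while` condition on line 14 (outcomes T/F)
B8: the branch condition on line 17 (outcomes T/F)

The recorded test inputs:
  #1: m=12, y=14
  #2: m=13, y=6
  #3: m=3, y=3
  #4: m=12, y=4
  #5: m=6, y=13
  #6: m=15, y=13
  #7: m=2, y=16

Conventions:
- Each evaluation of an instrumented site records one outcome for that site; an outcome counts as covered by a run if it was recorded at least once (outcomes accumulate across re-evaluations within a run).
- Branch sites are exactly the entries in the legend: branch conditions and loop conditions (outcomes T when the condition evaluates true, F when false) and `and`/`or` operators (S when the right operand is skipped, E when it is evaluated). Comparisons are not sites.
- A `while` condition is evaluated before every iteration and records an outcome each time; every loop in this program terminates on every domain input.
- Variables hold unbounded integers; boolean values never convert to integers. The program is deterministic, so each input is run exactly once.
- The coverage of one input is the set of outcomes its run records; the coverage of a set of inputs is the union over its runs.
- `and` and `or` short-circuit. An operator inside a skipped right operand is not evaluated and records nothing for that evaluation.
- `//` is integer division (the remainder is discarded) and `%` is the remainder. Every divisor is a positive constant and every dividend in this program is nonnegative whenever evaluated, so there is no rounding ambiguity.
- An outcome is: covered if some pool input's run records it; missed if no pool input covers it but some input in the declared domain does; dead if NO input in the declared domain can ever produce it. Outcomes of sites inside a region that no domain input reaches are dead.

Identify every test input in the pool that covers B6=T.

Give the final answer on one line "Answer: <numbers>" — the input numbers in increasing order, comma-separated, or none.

input #1 (m=12, y=14): does not record B6=T
input #2 (m=13, y=6): does not record B6=T
input #3 (m=3, y=3): records B6=T
input #4 (m=12, y=4): does not record B6=T
input #5 (m=6, y=13): does not record B6=T
input #6 (m=15, y=13): does not record B6=T
input #7 (m=2, y=16): does not record B6=T

Answer: 3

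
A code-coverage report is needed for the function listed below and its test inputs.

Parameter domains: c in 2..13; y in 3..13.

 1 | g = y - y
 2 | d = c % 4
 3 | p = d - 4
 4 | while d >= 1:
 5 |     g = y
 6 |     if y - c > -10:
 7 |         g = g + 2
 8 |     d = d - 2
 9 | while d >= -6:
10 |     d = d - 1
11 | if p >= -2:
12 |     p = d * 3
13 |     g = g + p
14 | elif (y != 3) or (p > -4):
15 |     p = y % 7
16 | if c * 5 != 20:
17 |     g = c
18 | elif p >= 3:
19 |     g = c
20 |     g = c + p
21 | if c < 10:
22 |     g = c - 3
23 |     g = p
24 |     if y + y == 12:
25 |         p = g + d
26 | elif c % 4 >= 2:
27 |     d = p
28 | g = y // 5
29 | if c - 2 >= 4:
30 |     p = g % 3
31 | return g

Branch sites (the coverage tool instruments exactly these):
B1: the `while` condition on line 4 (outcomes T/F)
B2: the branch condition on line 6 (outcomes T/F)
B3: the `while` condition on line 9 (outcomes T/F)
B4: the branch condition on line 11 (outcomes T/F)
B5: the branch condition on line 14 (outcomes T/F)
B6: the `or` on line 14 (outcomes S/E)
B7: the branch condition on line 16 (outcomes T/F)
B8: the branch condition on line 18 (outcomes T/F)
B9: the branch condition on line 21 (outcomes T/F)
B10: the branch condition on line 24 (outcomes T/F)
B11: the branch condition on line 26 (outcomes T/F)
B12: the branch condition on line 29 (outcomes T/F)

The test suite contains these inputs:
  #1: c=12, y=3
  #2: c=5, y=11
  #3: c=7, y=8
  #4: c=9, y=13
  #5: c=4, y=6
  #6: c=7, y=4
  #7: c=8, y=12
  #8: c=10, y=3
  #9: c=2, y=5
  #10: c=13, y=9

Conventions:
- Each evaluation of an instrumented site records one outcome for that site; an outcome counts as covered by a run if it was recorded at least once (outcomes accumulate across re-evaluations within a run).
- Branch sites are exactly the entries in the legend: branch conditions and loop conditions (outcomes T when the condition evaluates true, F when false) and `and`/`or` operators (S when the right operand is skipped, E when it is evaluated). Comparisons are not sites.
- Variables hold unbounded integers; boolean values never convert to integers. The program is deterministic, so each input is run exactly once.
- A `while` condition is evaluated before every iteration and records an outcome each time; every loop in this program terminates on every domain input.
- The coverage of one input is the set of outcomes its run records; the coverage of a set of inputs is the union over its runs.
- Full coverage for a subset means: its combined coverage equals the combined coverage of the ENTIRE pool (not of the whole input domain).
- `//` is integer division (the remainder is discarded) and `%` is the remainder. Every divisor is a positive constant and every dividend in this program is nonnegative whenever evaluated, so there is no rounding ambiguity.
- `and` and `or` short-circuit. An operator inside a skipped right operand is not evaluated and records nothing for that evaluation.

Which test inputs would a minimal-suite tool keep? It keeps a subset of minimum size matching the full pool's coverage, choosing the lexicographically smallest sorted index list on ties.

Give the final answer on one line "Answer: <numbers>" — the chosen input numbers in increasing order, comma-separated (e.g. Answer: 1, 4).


input #1 (c=12, y=3): events B1->F, B3->T, B3->T, B3->T, B3->T, B3->T, B3->T, B3->T, B3->F, B4->F, B6->E, B5->F, B7->T, B9->F, ...; covers B1=F, B3=T, B3=F, B4=F, B5=F, B6=E, B7=T, B9=F, B11=F, B12=T
input #2 (c=5, y=11): events B1->T, B2->T, B1->F, B3->T, B3->T, B3->T, B3->T, B3->T, B3->T, B3->F, B4->F, B6->S, B5->T, B7->T, ...; covers B1=T, B1=F, B2=T, B3=T, B3=F, B4=F, B5=T, B6=S, B7=T, B9=T, B10=F, B12=F
input #3 (c=7, y=8): events B1->T, B2->T, B1->T, B2->T, B1->F, B3->T, B3->T, B3->T, B3->T, B3->T, B3->T, B3->F, B4->T, B7->T, ...; covers B1=T, B1=F, B2=T, B3=T, B3=F, B4=T, B7=T, B9=T, B10=F, B12=T
input #4 (c=9, y=13): events B1->T, B2->T, B1->F, B3->T, B3->T, B3->T, B3->T, B3->T, B3->T, B3->F, B4->F, B6->S, B5->T, B7->T, ...; covers B1=T, B1=F, B2=T, B3=T, B3=F, B4=F, B5=T, B6=S, B7=T, B9=T, B10=F, B12=T
input #5 (c=4, y=6): events B1->F, B3->T, B3->T, B3->T, B3->T, B3->T, B3->T, B3->T, B3->F, B4->F, B6->S, B5->T, B7->F, B8->T, ...; covers B1=F, B3=T, B3=F, B4=F, B5=T, B6=S, B7=F, B8=T, B9=T, B10=T, B12=F
input #6 (c=7, y=4): events B1->T, B2->T, B1->T, B2->T, B1->F, B3->T, B3->T, B3->T, B3->T, B3->T, B3->T, B3->F, B4->T, B7->T, ...; covers B1=T, B1=F, B2=T, B3=T, B3=F, B4=T, B7=T, B9=T, B10=F, B12=T
input #7 (c=8, y=12): events B1->F, B3->T, B3->T, B3->T, B3->T, B3->T, B3->T, B3->T, B3->F, B4->F, B6->S, B5->T, B7->T, B9->T, ...; covers B1=F, B3=T, B3=F, B4=F, B5=T, B6=S, B7=T, B9=T, B10=F, B12=T
input #8 (c=10, y=3): events B1->T, B2->T, B1->F, B3->T, B3->T, B3->T, B3->T, B3->T, B3->T, B3->T, B3->F, B4->T, B7->T, B9->F, ...; covers B1=T, B1=F, B2=T, B3=T, B3=F, B4=T, B7=T, B9=F, B11=T, B12=T
input #9 (c=2, y=5): events B1->T, B2->T, B1->F, B3->T, B3->T, B3->T, B3->T, B3->T, B3->T, B3->T, B3->F, B4->T, B7->T, B9->T, ...; covers B1=T, B1=F, B2=T, B3=T, B3=F, B4=T, B7=T, B9=T, B10=F, B12=F
input #10 (c=13, y=9): events B1->T, B2->T, B1->F, B3->T, B3->T, B3->T, B3->T, B3->T, B3->T, B3->F, B4->F, B6->S, B5->T, B7->T, ...; covers B1=T, B1=F, B2=T, B3=T, B3=F, B4=F, B5=T, B6=S, B7=T, B9=F, B11=F, B12=T
the full pool covers 22 outcomes: B1=T, B1=F, B2=T, B3=T, B3=F, B4=T, B4=F, B5=T, B5=F, B6=S, B6=E, B7=T, B7=F, B8=T, B9=T, B9=F, B10=T, B10=F, B11=T, B11=F, B12=T, B12=F
every size-1 subset falls short of the 22 outcomes (best: 12/22)
every size-2 subset falls short of the 22 outcomes (best: 18/22)
every size-3 subset falls short of the 22 outcomes (best: 21/22)
the canonical winner is {1, 2, 5, 8}: size 4, full 22-outcome coverage, earliest index list among size-4 covers
Answer: 1, 2, 5, 8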